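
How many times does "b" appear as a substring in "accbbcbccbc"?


Searching for "b" in "accbbcbccbc"
Scanning each position:
  Position 0: "a" => no
  Position 1: "c" => no
  Position 2: "c" => no
  Position 3: "b" => MATCH
  Position 4: "b" => MATCH
  Position 5: "c" => no
  Position 6: "b" => MATCH
  Position 7: "c" => no
  Position 8: "c" => no
  Position 9: "b" => MATCH
  Position 10: "c" => no
Total occurrences: 4

4


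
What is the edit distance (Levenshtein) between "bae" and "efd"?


Computing edit distance: "bae" -> "efd"
DP table:
           e    f    d
      0    1    2    3
  b   1    1    2    3
  a   2    2    2    3
  e   3    2    3    3
Edit distance = dp[3][3] = 3

3


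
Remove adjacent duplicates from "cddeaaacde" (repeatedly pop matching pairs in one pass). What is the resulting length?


Input: cddeaaacde
Stack-based adjacent duplicate removal:
  Read 'c': push. Stack: c
  Read 'd': push. Stack: cd
  Read 'd': matches stack top 'd' => pop. Stack: c
  Read 'e': push. Stack: ce
  Read 'a': push. Stack: cea
  Read 'a': matches stack top 'a' => pop. Stack: ce
  Read 'a': push. Stack: cea
  Read 'c': push. Stack: ceac
  Read 'd': push. Stack: ceacd
  Read 'e': push. Stack: ceacde
Final stack: "ceacde" (length 6)

6


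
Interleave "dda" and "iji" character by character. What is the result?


Interleaving "dda" and "iji":
  Position 0: 'd' from first, 'i' from second => "di"
  Position 1: 'd' from first, 'j' from second => "dj"
  Position 2: 'a' from first, 'i' from second => "ai"
Result: didjai

didjai


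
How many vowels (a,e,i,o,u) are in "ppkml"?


Input: ppkml
Checking each character:
  'p' at position 0: consonant
  'p' at position 1: consonant
  'k' at position 2: consonant
  'm' at position 3: consonant
  'l' at position 4: consonant
Total vowels: 0

0


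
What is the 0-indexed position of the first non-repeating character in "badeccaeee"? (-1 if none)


Input: badeccaeee
Character frequencies:
  'a': 2
  'b': 1
  'c': 2
  'd': 1
  'e': 4
Scanning left to right for freq == 1:
  Position 0 ('b'): unique! => answer = 0

0


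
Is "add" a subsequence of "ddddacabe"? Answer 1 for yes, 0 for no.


Check if "add" is a subsequence of "ddddacabe"
Greedy scan:
  Position 0 ('d'): no match needed
  Position 1 ('d'): no match needed
  Position 2 ('d'): no match needed
  Position 3 ('d'): no match needed
  Position 4 ('a'): matches sub[0] = 'a'
  Position 5 ('c'): no match needed
  Position 6 ('a'): no match needed
  Position 7 ('b'): no match needed
  Position 8 ('e'): no match needed
Only matched 1/3 characters => not a subsequence

0


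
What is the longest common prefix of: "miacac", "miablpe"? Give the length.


Words: miacac, miablpe
  Position 0: all 'm' => match
  Position 1: all 'i' => match
  Position 2: all 'a' => match
  Position 3: ('c', 'b') => mismatch, stop
LCP = "mia" (length 3)

3


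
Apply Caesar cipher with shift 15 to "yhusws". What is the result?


Caesar cipher: shift "yhusws" by 15
  'y' (pos 24) + 15 = pos 13 = 'n'
  'h' (pos 7) + 15 = pos 22 = 'w'
  'u' (pos 20) + 15 = pos 9 = 'j'
  's' (pos 18) + 15 = pos 7 = 'h'
  'w' (pos 22) + 15 = pos 11 = 'l'
  's' (pos 18) + 15 = pos 7 = 'h'
Result: nwjhlh

nwjhlh


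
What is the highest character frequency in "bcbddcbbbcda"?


Input: bcbddcbbbcda
Character counts:
  'a': 1
  'b': 5
  'c': 3
  'd': 3
Maximum frequency: 5

5


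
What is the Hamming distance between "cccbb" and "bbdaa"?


Comparing "cccbb" and "bbdaa" position by position:
  Position 0: 'c' vs 'b' => differ
  Position 1: 'c' vs 'b' => differ
  Position 2: 'c' vs 'd' => differ
  Position 3: 'b' vs 'a' => differ
  Position 4: 'b' vs 'a' => differ
Total differences (Hamming distance): 5

5


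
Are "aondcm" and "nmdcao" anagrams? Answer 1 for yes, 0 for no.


Strings: "aondcm", "nmdcao"
Sorted first:  acdmno
Sorted second: acdmno
Sorted forms match => anagrams

1


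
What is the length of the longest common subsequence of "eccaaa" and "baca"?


LCS of "eccaaa" and "baca"
DP table:
           b    a    c    a
      0    0    0    0    0
  e   0    0    0    0    0
  c   0    0    0    1    1
  c   0    0    0    1    1
  a   0    0    1    1    2
  a   0    0    1    1    2
  a   0    0    1    1    2
LCS length = dp[6][4] = 2

2


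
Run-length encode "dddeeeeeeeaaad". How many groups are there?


Input: dddeeeeeeeaaad
Scanning for consecutive runs:
  Group 1: 'd' x 3 (positions 0-2)
  Group 2: 'e' x 7 (positions 3-9)
  Group 3: 'a' x 3 (positions 10-12)
  Group 4: 'd' x 1 (positions 13-13)
Total groups: 4

4


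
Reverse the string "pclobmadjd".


Input: pclobmadjd
Reading characters right to left:
  Position 9: 'd'
  Position 8: 'j'
  Position 7: 'd'
  Position 6: 'a'
  Position 5: 'm'
  Position 4: 'b'
  Position 3: 'o'
  Position 2: 'l'
  Position 1: 'c'
  Position 0: 'p'
Reversed: djdambolcp

djdambolcp


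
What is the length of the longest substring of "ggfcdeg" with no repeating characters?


Input: "ggfcdeg"
Sliding window (track last position of each char):
  Position 0 ('g'): window [0,0] length 1 -- new best
  Position 1 ('g'): repeat (last at 0), move window start to 1
  Position 1 ('g'): window [1,1] length 1
  Position 2 ('f'): window [1,2] length 2 -- new best
  Position 3 ('c'): window [1,3] length 3 -- new best
  Position 4 ('d'): window [1,4] length 4 -- new best
  Position 5 ('e'): window [1,5] length 5 -- new best
  Position 6 ('g'): repeat (last at 1), move window start to 2
  Position 6 ('g'): window [2,6] length 5
Longest substring with no repeats: "gfcde" with length 5

5


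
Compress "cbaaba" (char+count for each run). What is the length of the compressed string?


Input: cbaaba
Runs:
  'c' x 1 => "c1"
  'b' x 1 => "b1"
  'a' x 2 => "a2"
  'b' x 1 => "b1"
  'a' x 1 => "a1"
Compressed: "c1b1a2b1a1"
Compressed length: 10

10


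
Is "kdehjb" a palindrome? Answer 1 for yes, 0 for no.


Input: kdehjb
Reversed: bjhedk
  Compare pos 0 ('k') with pos 5 ('b'): MISMATCH
  Compare pos 1 ('d') with pos 4 ('j'): MISMATCH
  Compare pos 2 ('e') with pos 3 ('h'): MISMATCH
Result: not a palindrome

0


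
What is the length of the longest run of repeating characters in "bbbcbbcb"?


Input: "bbbcbbcb"
Scanning for longest run:
  Position 1 ('b'): continues run of 'b', length=2
  Position 2 ('b'): continues run of 'b', length=3
  Position 3 ('c'): new char, reset run to 1
  Position 4 ('b'): new char, reset run to 1
  Position 5 ('b'): continues run of 'b', length=2
  Position 6 ('c'): new char, reset run to 1
  Position 7 ('b'): new char, reset run to 1
Longest run: 'b' with length 3

3


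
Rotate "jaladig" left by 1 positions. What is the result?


Input: "jaladig", rotate left by 1
First 1 characters: "j"
Remaining characters: "aladig"
Concatenate remaining + first: "aladig" + "j" = "aladigj"

aladigj


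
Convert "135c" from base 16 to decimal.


Input: "135c" in base 16
Positional expansion:
  Digit '1' (value 1) x 16^3 = 4096
  Digit '3' (value 3) x 16^2 = 768
  Digit '5' (value 5) x 16^1 = 80
  Digit 'c' (value 12) x 16^0 = 12
Sum = 4956

4956


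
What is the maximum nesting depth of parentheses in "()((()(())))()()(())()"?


Input: "()((()(())))()()(())()"
Tracking depth:
  Position 0 '(': depth becomes 1
  Position 1 ')': depth becomes 0
  Position 2 '(': depth becomes 1
  Position 3 '(': depth becomes 2
  Position 4 '(': depth becomes 3
  Position 5 ')': depth becomes 2
  Position 6 '(': depth becomes 3
  Position 7 '(': depth becomes 4
  Position 8 ')': depth becomes 3
  Position 9 ')': depth becomes 2
  Position 10 ')': depth becomes 1
  Position 11 ')': depth becomes 0
  Position 12 '(': depth becomes 1
  Position 13 ')': depth becomes 0
  Position 14 '(': depth becomes 1
  Position 15 ')': depth becomes 0
  Position 16 '(': depth becomes 1
  Position 17 '(': depth becomes 2
  Position 18 ')': depth becomes 1
  Position 19 ')': depth becomes 0
  Position 20 '(': depth becomes 1
  Position 21 ')': depth becomes 0
Maximum depth reached: 4

4


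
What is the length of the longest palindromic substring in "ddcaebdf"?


Input: "ddcaebdf"
Checking substrings for palindromes:
  [0:2] "dd" (len 2) => palindrome
Longest palindromic substring: "dd" with length 2

2


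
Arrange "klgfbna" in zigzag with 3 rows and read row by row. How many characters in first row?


Zigzag "klgfbna" into 3 rows:
Placing characters:
  'k' => row 0
  'l' => row 1
  'g' => row 2
  'f' => row 1
  'b' => row 0
  'n' => row 1
  'a' => row 2
Rows:
  Row 0: "kb"
  Row 1: "lfn"
  Row 2: "ga"
First row length: 2

2


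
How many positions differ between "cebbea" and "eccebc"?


Comparing "cebbea" and "eccebc" position by position:
  Position 0: 'c' vs 'e' => DIFFER
  Position 1: 'e' vs 'c' => DIFFER
  Position 2: 'b' vs 'c' => DIFFER
  Position 3: 'b' vs 'e' => DIFFER
  Position 4: 'e' vs 'b' => DIFFER
  Position 5: 'a' vs 'c' => DIFFER
Positions that differ: 6

6


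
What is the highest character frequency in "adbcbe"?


Input: adbcbe
Character counts:
  'a': 1
  'b': 2
  'c': 1
  'd': 1
  'e': 1
Maximum frequency: 2

2


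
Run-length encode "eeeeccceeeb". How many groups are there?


Input: eeeeccceeeb
Scanning for consecutive runs:
  Group 1: 'e' x 4 (positions 0-3)
  Group 2: 'c' x 3 (positions 4-6)
  Group 3: 'e' x 3 (positions 7-9)
  Group 4: 'b' x 1 (positions 10-10)
Total groups: 4

4


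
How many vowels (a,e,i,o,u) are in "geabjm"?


Input: geabjm
Checking each character:
  'g' at position 0: consonant
  'e' at position 1: vowel (running total: 1)
  'a' at position 2: vowel (running total: 2)
  'b' at position 3: consonant
  'j' at position 4: consonant
  'm' at position 5: consonant
Total vowels: 2

2


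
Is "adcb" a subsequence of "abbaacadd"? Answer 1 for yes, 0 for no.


Check if "adcb" is a subsequence of "abbaacadd"
Greedy scan:
  Position 0 ('a'): matches sub[0] = 'a'
  Position 1 ('b'): no match needed
  Position 2 ('b'): no match needed
  Position 3 ('a'): no match needed
  Position 4 ('a'): no match needed
  Position 5 ('c'): no match needed
  Position 6 ('a'): no match needed
  Position 7 ('d'): matches sub[1] = 'd'
  Position 8 ('d'): no match needed
Only matched 2/4 characters => not a subsequence

0


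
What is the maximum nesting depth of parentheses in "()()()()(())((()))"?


Input: "()()()()(())((()))"
Tracking depth:
  Position 0 '(': depth becomes 1
  Position 1 ')': depth becomes 0
  Position 2 '(': depth becomes 1
  Position 3 ')': depth becomes 0
  Position 4 '(': depth becomes 1
  Position 5 ')': depth becomes 0
  Position 6 '(': depth becomes 1
  Position 7 ')': depth becomes 0
  Position 8 '(': depth becomes 1
  Position 9 '(': depth becomes 2
  Position 10 ')': depth becomes 1
  Position 11 ')': depth becomes 0
  Position 12 '(': depth becomes 1
  Position 13 '(': depth becomes 2
  Position 14 '(': depth becomes 3
  Position 15 ')': depth becomes 2
  Position 16 ')': depth becomes 1
  Position 17 ')': depth becomes 0
Maximum depth reached: 3

3


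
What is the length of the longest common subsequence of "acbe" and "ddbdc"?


LCS of "acbe" and "ddbdc"
DP table:
           d    d    b    d    c
      0    0    0    0    0    0
  a   0    0    0    0    0    0
  c   0    0    0    0    0    1
  b   0    0    0    1    1    1
  e   0    0    0    1    1    1
LCS length = dp[4][5] = 1

1


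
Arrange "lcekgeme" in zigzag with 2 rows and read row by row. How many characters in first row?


Zigzag "lcekgeme" into 2 rows:
Placing characters:
  'l' => row 0
  'c' => row 1
  'e' => row 0
  'k' => row 1
  'g' => row 0
  'e' => row 1
  'm' => row 0
  'e' => row 1
Rows:
  Row 0: "legm"
  Row 1: "ckee"
First row length: 4

4


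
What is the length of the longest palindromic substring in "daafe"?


Input: "daafe"
Checking substrings for palindromes:
  [1:3] "aa" (len 2) => palindrome
Longest palindromic substring: "aa" with length 2

2


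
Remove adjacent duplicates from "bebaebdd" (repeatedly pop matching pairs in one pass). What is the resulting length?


Input: bebaebdd
Stack-based adjacent duplicate removal:
  Read 'b': push. Stack: b
  Read 'e': push. Stack: be
  Read 'b': push. Stack: beb
  Read 'a': push. Stack: beba
  Read 'e': push. Stack: bebae
  Read 'b': push. Stack: bebaeb
  Read 'd': push. Stack: bebaebd
  Read 'd': matches stack top 'd' => pop. Stack: bebaeb
Final stack: "bebaeb" (length 6)

6


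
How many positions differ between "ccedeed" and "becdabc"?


Comparing "ccedeed" and "becdabc" position by position:
  Position 0: 'c' vs 'b' => DIFFER
  Position 1: 'c' vs 'e' => DIFFER
  Position 2: 'e' vs 'c' => DIFFER
  Position 3: 'd' vs 'd' => same
  Position 4: 'e' vs 'a' => DIFFER
  Position 5: 'e' vs 'b' => DIFFER
  Position 6: 'd' vs 'c' => DIFFER
Positions that differ: 6

6


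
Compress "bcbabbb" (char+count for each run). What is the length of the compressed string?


Input: bcbabbb
Runs:
  'b' x 1 => "b1"
  'c' x 1 => "c1"
  'b' x 1 => "b1"
  'a' x 1 => "a1"
  'b' x 3 => "b3"
Compressed: "b1c1b1a1b3"
Compressed length: 10

10


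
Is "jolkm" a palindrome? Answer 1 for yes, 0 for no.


Input: jolkm
Reversed: mkloj
  Compare pos 0 ('j') with pos 4 ('m'): MISMATCH
  Compare pos 1 ('o') with pos 3 ('k'): MISMATCH
Result: not a palindrome

0


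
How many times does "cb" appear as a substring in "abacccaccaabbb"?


Searching for "cb" in "abacccaccaabbb"
Scanning each position:
  Position 0: "ab" => no
  Position 1: "ba" => no
  Position 2: "ac" => no
  Position 3: "cc" => no
  Position 4: "cc" => no
  Position 5: "ca" => no
  Position 6: "ac" => no
  Position 7: "cc" => no
  Position 8: "ca" => no
  Position 9: "aa" => no
  Position 10: "ab" => no
  Position 11: "bb" => no
  Position 12: "bb" => no
Total occurrences: 0

0


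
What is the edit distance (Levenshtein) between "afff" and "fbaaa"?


Computing edit distance: "afff" -> "fbaaa"
DP table:
           f    b    a    a    a
      0    1    2    3    4    5
  a   1    1    2    2    3    4
  f   2    1    2    3    3    4
  f   3    2    2    3    4    4
  f   4    3    3    3    4    5
Edit distance = dp[4][5] = 5

5


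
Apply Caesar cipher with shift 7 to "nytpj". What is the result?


Caesar cipher: shift "nytpj" by 7
  'n' (pos 13) + 7 = pos 20 = 'u'
  'y' (pos 24) + 7 = pos 5 = 'f'
  't' (pos 19) + 7 = pos 0 = 'a'
  'p' (pos 15) + 7 = pos 22 = 'w'
  'j' (pos 9) + 7 = pos 16 = 'q'
Result: ufawq

ufawq


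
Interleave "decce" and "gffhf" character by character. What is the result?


Interleaving "decce" and "gffhf":
  Position 0: 'd' from first, 'g' from second => "dg"
  Position 1: 'e' from first, 'f' from second => "ef"
  Position 2: 'c' from first, 'f' from second => "cf"
  Position 3: 'c' from first, 'h' from second => "ch"
  Position 4: 'e' from first, 'f' from second => "ef"
Result: dgefcfchef

dgefcfchef


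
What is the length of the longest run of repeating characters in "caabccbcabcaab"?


Input: "caabccbcabcaab"
Scanning for longest run:
  Position 1 ('a'): new char, reset run to 1
  Position 2 ('a'): continues run of 'a', length=2
  Position 3 ('b'): new char, reset run to 1
  Position 4 ('c'): new char, reset run to 1
  Position 5 ('c'): continues run of 'c', length=2
  Position 6 ('b'): new char, reset run to 1
  Position 7 ('c'): new char, reset run to 1
  Position 8 ('a'): new char, reset run to 1
  Position 9 ('b'): new char, reset run to 1
  Position 10 ('c'): new char, reset run to 1
  Position 11 ('a'): new char, reset run to 1
  Position 12 ('a'): continues run of 'a', length=2
  Position 13 ('b'): new char, reset run to 1
Longest run: 'a' with length 2

2


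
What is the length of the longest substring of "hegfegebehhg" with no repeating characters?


Input: "hegfegebehhg"
Sliding window (track last position of each char):
  Position 0 ('h'): window [0,0] length 1 -- new best
  Position 1 ('e'): window [0,1] length 2 -- new best
  Position 2 ('g'): window [0,2] length 3 -- new best
  Position 3 ('f'): window [0,3] length 4 -- new best
  Position 4 ('e'): repeat (last at 1), move window start to 2
  Position 4 ('e'): window [2,4] length 3
  Position 5 ('g'): repeat (last at 2), move window start to 3
  Position 5 ('g'): window [3,5] length 3
  Position 6 ('e'): repeat (last at 4), move window start to 5
  Position 6 ('e'): window [5,6] length 2
  Position 7 ('b'): window [5,7] length 3
  Position 8 ('e'): repeat (last at 6), move window start to 7
  Position 8 ('e'): window [7,8] length 2
  Position 9 ('h'): window [7,9] length 3
  Position 10 ('h'): repeat (last at 9), move window start to 10
  Position 10 ('h'): window [10,10] length 1
  Position 11 ('g'): window [10,11] length 2
Longest substring with no repeats: "hegf" with length 4

4


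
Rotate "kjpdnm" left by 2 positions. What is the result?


Input: "kjpdnm", rotate left by 2
First 2 characters: "kj"
Remaining characters: "pdnm"
Concatenate remaining + first: "pdnm" + "kj" = "pdnmkj"

pdnmkj


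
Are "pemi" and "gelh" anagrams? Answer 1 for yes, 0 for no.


Strings: "pemi", "gelh"
Sorted first:  eimp
Sorted second: eghl
Differ at position 1: 'i' vs 'g' => not anagrams

0


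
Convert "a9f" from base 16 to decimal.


Input: "a9f" in base 16
Positional expansion:
  Digit 'a' (value 10) x 16^2 = 2560
  Digit '9' (value 9) x 16^1 = 144
  Digit 'f' (value 15) x 16^0 = 15
Sum = 2719

2719


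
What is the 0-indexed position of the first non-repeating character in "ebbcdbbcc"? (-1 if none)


Input: ebbcdbbcc
Character frequencies:
  'b': 4
  'c': 3
  'd': 1
  'e': 1
Scanning left to right for freq == 1:
  Position 0 ('e'): unique! => answer = 0

0


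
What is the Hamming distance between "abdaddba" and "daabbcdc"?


Comparing "abdaddba" and "daabbcdc" position by position:
  Position 0: 'a' vs 'd' => differ
  Position 1: 'b' vs 'a' => differ
  Position 2: 'd' vs 'a' => differ
  Position 3: 'a' vs 'b' => differ
  Position 4: 'd' vs 'b' => differ
  Position 5: 'd' vs 'c' => differ
  Position 6: 'b' vs 'd' => differ
  Position 7: 'a' vs 'c' => differ
Total differences (Hamming distance): 8

8


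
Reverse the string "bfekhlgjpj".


Input: bfekhlgjpj
Reading characters right to left:
  Position 9: 'j'
  Position 8: 'p'
  Position 7: 'j'
  Position 6: 'g'
  Position 5: 'l'
  Position 4: 'h'
  Position 3: 'k'
  Position 2: 'e'
  Position 1: 'f'
  Position 0: 'b'
Reversed: jpjglhkefb

jpjglhkefb


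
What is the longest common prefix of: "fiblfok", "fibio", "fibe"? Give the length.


Words: fiblfok, fibio, fibe
  Position 0: all 'f' => match
  Position 1: all 'i' => match
  Position 2: all 'b' => match
  Position 3: ('l', 'i', 'e') => mismatch, stop
LCP = "fib" (length 3)

3


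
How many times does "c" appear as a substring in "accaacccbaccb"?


Searching for "c" in "accaacccbaccb"
Scanning each position:
  Position 0: "a" => no
  Position 1: "c" => MATCH
  Position 2: "c" => MATCH
  Position 3: "a" => no
  Position 4: "a" => no
  Position 5: "c" => MATCH
  Position 6: "c" => MATCH
  Position 7: "c" => MATCH
  Position 8: "b" => no
  Position 9: "a" => no
  Position 10: "c" => MATCH
  Position 11: "c" => MATCH
  Position 12: "b" => no
Total occurrences: 7

7


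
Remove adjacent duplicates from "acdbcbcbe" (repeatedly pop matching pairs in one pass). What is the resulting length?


Input: acdbcbcbe
Stack-based adjacent duplicate removal:
  Read 'a': push. Stack: a
  Read 'c': push. Stack: ac
  Read 'd': push. Stack: acd
  Read 'b': push. Stack: acdb
  Read 'c': push. Stack: acdbc
  Read 'b': push. Stack: acdbcb
  Read 'c': push. Stack: acdbcbc
  Read 'b': push. Stack: acdbcbcb
  Read 'e': push. Stack: acdbcbcbe
Final stack: "acdbcbcbe" (length 9)

9


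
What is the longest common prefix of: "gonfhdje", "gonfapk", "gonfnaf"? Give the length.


Words: gonfhdje, gonfapk, gonfnaf
  Position 0: all 'g' => match
  Position 1: all 'o' => match
  Position 2: all 'n' => match
  Position 3: all 'f' => match
  Position 4: ('h', 'a', 'n') => mismatch, stop
LCP = "gonf" (length 4)

4


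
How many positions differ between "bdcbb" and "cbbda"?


Comparing "bdcbb" and "cbbda" position by position:
  Position 0: 'b' vs 'c' => DIFFER
  Position 1: 'd' vs 'b' => DIFFER
  Position 2: 'c' vs 'b' => DIFFER
  Position 3: 'b' vs 'd' => DIFFER
  Position 4: 'b' vs 'a' => DIFFER
Positions that differ: 5

5


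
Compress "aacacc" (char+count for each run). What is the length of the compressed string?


Input: aacacc
Runs:
  'a' x 2 => "a2"
  'c' x 1 => "c1"
  'a' x 1 => "a1"
  'c' x 2 => "c2"
Compressed: "a2c1a1c2"
Compressed length: 8

8


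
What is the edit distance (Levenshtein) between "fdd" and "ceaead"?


Computing edit distance: "fdd" -> "ceaead"
DP table:
           c    e    a    e    a    d
      0    1    2    3    4    5    6
  f   1    1    2    3    4    5    6
  d   2    2    2    3    4    5    5
  d   3    3    3    3    4    5    5
Edit distance = dp[3][6] = 5

5


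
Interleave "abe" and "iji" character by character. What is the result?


Interleaving "abe" and "iji":
  Position 0: 'a' from first, 'i' from second => "ai"
  Position 1: 'b' from first, 'j' from second => "bj"
  Position 2: 'e' from first, 'i' from second => "ei"
Result: aibjei

aibjei


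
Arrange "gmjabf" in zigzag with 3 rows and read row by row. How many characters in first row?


Zigzag "gmjabf" into 3 rows:
Placing characters:
  'g' => row 0
  'm' => row 1
  'j' => row 2
  'a' => row 1
  'b' => row 0
  'f' => row 1
Rows:
  Row 0: "gb"
  Row 1: "maf"
  Row 2: "j"
First row length: 2

2


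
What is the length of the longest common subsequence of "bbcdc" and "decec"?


LCS of "bbcdc" and "decec"
DP table:
           d    e    c    e    c
      0    0    0    0    0    0
  b   0    0    0    0    0    0
  b   0    0    0    0    0    0
  c   0    0    0    1    1    1
  d   0    1    1    1    1    1
  c   0    1    1    2    2    2
LCS length = dp[5][5] = 2

2


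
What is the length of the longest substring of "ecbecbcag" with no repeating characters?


Input: "ecbecbcag"
Sliding window (track last position of each char):
  Position 0 ('e'): window [0,0] length 1 -- new best
  Position 1 ('c'): window [0,1] length 2 -- new best
  Position 2 ('b'): window [0,2] length 3 -- new best
  Position 3 ('e'): repeat (last at 0), move window start to 1
  Position 3 ('e'): window [1,3] length 3
  Position 4 ('c'): repeat (last at 1), move window start to 2
  Position 4 ('c'): window [2,4] length 3
  Position 5 ('b'): repeat (last at 2), move window start to 3
  Position 5 ('b'): window [3,5] length 3
  Position 6 ('c'): repeat (last at 4), move window start to 5
  Position 6 ('c'): window [5,6] length 2
  Position 7 ('a'): window [5,7] length 3
  Position 8 ('g'): window [5,8] length 4 -- new best
Longest substring with no repeats: "bcag" with length 4

4


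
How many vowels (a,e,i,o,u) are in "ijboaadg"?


Input: ijboaadg
Checking each character:
  'i' at position 0: vowel (running total: 1)
  'j' at position 1: consonant
  'b' at position 2: consonant
  'o' at position 3: vowel (running total: 2)
  'a' at position 4: vowel (running total: 3)
  'a' at position 5: vowel (running total: 4)
  'd' at position 6: consonant
  'g' at position 7: consonant
Total vowels: 4

4


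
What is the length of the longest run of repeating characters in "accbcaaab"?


Input: "accbcaaab"
Scanning for longest run:
  Position 1 ('c'): new char, reset run to 1
  Position 2 ('c'): continues run of 'c', length=2
  Position 3 ('b'): new char, reset run to 1
  Position 4 ('c'): new char, reset run to 1
  Position 5 ('a'): new char, reset run to 1
  Position 6 ('a'): continues run of 'a', length=2
  Position 7 ('a'): continues run of 'a', length=3
  Position 8 ('b'): new char, reset run to 1
Longest run: 'a' with length 3

3


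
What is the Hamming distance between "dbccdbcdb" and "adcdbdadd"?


Comparing "dbccdbcdb" and "adcdbdadd" position by position:
  Position 0: 'd' vs 'a' => differ
  Position 1: 'b' vs 'd' => differ
  Position 2: 'c' vs 'c' => same
  Position 3: 'c' vs 'd' => differ
  Position 4: 'd' vs 'b' => differ
  Position 5: 'b' vs 'd' => differ
  Position 6: 'c' vs 'a' => differ
  Position 7: 'd' vs 'd' => same
  Position 8: 'b' vs 'd' => differ
Total differences (Hamming distance): 7

7


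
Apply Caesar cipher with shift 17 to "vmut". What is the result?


Caesar cipher: shift "vmut" by 17
  'v' (pos 21) + 17 = pos 12 = 'm'
  'm' (pos 12) + 17 = pos 3 = 'd'
  'u' (pos 20) + 17 = pos 11 = 'l'
  't' (pos 19) + 17 = pos 10 = 'k'
Result: mdlk

mdlk


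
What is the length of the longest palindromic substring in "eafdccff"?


Input: "eafdccff"
Checking substrings for palindromes:
  [4:6] "cc" (len 2) => palindrome
  [6:8] "ff" (len 2) => palindrome
Longest palindromic substring: "cc" with length 2

2


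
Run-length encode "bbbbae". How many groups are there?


Input: bbbbae
Scanning for consecutive runs:
  Group 1: 'b' x 4 (positions 0-3)
  Group 2: 'a' x 1 (positions 4-4)
  Group 3: 'e' x 1 (positions 5-5)
Total groups: 3

3


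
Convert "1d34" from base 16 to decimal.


Input: "1d34" in base 16
Positional expansion:
  Digit '1' (value 1) x 16^3 = 4096
  Digit 'd' (value 13) x 16^2 = 3328
  Digit '3' (value 3) x 16^1 = 48
  Digit '4' (value 4) x 16^0 = 4
Sum = 7476

7476


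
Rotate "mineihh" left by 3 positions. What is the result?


Input: "mineihh", rotate left by 3
First 3 characters: "min"
Remaining characters: "eihh"
Concatenate remaining + first: "eihh" + "min" = "eihhmin"

eihhmin


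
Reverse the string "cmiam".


Input: cmiam
Reading characters right to left:
  Position 4: 'm'
  Position 3: 'a'
  Position 2: 'i'
  Position 1: 'm'
  Position 0: 'c'
Reversed: maimc

maimc


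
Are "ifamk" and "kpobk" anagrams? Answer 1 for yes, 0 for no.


Strings: "ifamk", "kpobk"
Sorted first:  afikm
Sorted second: bkkop
Differ at position 0: 'a' vs 'b' => not anagrams

0


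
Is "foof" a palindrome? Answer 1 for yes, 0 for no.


Input: foof
Reversed: foof
  Compare pos 0 ('f') with pos 3 ('f'): match
  Compare pos 1 ('o') with pos 2 ('o'): match
Result: palindrome

1


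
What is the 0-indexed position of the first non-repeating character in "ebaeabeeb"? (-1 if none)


Input: ebaeabeeb
Character frequencies:
  'a': 2
  'b': 3
  'e': 4
Scanning left to right for freq == 1:
  Position 0 ('e'): freq=4, skip
  Position 1 ('b'): freq=3, skip
  Position 2 ('a'): freq=2, skip
  Position 3 ('e'): freq=4, skip
  Position 4 ('a'): freq=2, skip
  Position 5 ('b'): freq=3, skip
  Position 6 ('e'): freq=4, skip
  Position 7 ('e'): freq=4, skip
  Position 8 ('b'): freq=3, skip
  No unique character found => answer = -1

-1


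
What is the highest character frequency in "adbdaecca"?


Input: adbdaecca
Character counts:
  'a': 3
  'b': 1
  'c': 2
  'd': 2
  'e': 1
Maximum frequency: 3

3


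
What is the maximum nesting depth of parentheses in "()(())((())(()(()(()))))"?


Input: "()(())((())(()(()(()))))"
Tracking depth:
  Position 0 '(': depth becomes 1
  Position 1 ')': depth becomes 0
  Position 2 '(': depth becomes 1
  Position 3 '(': depth becomes 2
  Position 4 ')': depth becomes 1
  Position 5 ')': depth becomes 0
  Position 6 '(': depth becomes 1
  Position 7 '(': depth becomes 2
  Position 8 '(': depth becomes 3
  Position 9 ')': depth becomes 2
  Position 10 ')': depth becomes 1
  Position 11 '(': depth becomes 2
  Position 12 '(': depth becomes 3
  Position 13 ')': depth becomes 2
  Position 14 '(': depth becomes 3
  Position 15 '(': depth becomes 4
  Position 16 ')': depth becomes 3
  Position 17 '(': depth becomes 4
  Position 18 '(': depth becomes 5
  Position 19 ')': depth becomes 4
  Position 20 ')': depth becomes 3
  Position 21 ')': depth becomes 2
  Position 22 ')': depth becomes 1
  Position 23 ')': depth becomes 0
Maximum depth reached: 5

5


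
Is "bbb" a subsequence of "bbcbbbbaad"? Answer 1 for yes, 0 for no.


Check if "bbb" is a subsequence of "bbcbbbbaad"
Greedy scan:
  Position 0 ('b'): matches sub[0] = 'b'
  Position 1 ('b'): matches sub[1] = 'b'
  Position 2 ('c'): no match needed
  Position 3 ('b'): matches sub[2] = 'b'
  Position 4 ('b'): no match needed
  Position 5 ('b'): no match needed
  Position 6 ('b'): no match needed
  Position 7 ('a'): no match needed
  Position 8 ('a'): no match needed
  Position 9 ('d'): no match needed
All 3 characters matched => is a subsequence

1


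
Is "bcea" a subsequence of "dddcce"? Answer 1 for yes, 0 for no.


Check if "bcea" is a subsequence of "dddcce"
Greedy scan:
  Position 0 ('d'): no match needed
  Position 1 ('d'): no match needed
  Position 2 ('d'): no match needed
  Position 3 ('c'): no match needed
  Position 4 ('c'): no match needed
  Position 5 ('e'): no match needed
Only matched 0/4 characters => not a subsequence

0


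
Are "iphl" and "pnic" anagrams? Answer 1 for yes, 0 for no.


Strings: "iphl", "pnic"
Sorted first:  hilp
Sorted second: cinp
Differ at position 0: 'h' vs 'c' => not anagrams

0


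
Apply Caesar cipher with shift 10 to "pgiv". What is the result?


Caesar cipher: shift "pgiv" by 10
  'p' (pos 15) + 10 = pos 25 = 'z'
  'g' (pos 6) + 10 = pos 16 = 'q'
  'i' (pos 8) + 10 = pos 18 = 's'
  'v' (pos 21) + 10 = pos 5 = 'f'
Result: zqsf

zqsf


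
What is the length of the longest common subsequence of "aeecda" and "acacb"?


LCS of "aeecda" and "acacb"
DP table:
           a    c    a    c    b
      0    0    0    0    0    0
  a   0    1    1    1    1    1
  e   0    1    1    1    1    1
  e   0    1    1    1    1    1
  c   0    1    2    2    2    2
  d   0    1    2    2    2    2
  a   0    1    2    3    3    3
LCS length = dp[6][5] = 3

3


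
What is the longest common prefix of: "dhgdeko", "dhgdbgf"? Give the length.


Words: dhgdeko, dhgdbgf
  Position 0: all 'd' => match
  Position 1: all 'h' => match
  Position 2: all 'g' => match
  Position 3: all 'd' => match
  Position 4: ('e', 'b') => mismatch, stop
LCP = "dhgd" (length 4)

4


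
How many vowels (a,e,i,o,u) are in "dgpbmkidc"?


Input: dgpbmkidc
Checking each character:
  'd' at position 0: consonant
  'g' at position 1: consonant
  'p' at position 2: consonant
  'b' at position 3: consonant
  'm' at position 4: consonant
  'k' at position 5: consonant
  'i' at position 6: vowel (running total: 1)
  'd' at position 7: consonant
  'c' at position 8: consonant
Total vowels: 1

1


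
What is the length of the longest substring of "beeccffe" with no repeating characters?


Input: "beeccffe"
Sliding window (track last position of each char):
  Position 0 ('b'): window [0,0] length 1 -- new best
  Position 1 ('e'): window [0,1] length 2 -- new best
  Position 2 ('e'): repeat (last at 1), move window start to 2
  Position 2 ('e'): window [2,2] length 1
  Position 3 ('c'): window [2,3] length 2
  Position 4 ('c'): repeat (last at 3), move window start to 4
  Position 4 ('c'): window [4,4] length 1
  Position 5 ('f'): window [4,5] length 2
  Position 6 ('f'): repeat (last at 5), move window start to 6
  Position 6 ('f'): window [6,6] length 1
  Position 7 ('e'): window [6,7] length 2
Longest substring with no repeats: "be" with length 2

2


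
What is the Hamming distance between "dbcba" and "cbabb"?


Comparing "dbcba" and "cbabb" position by position:
  Position 0: 'd' vs 'c' => differ
  Position 1: 'b' vs 'b' => same
  Position 2: 'c' vs 'a' => differ
  Position 3: 'b' vs 'b' => same
  Position 4: 'a' vs 'b' => differ
Total differences (Hamming distance): 3

3


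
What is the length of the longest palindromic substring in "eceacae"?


Input: "eceacae"
Checking substrings for palindromes:
  [2:7] "eacae" (len 5) => palindrome
  [0:3] "ece" (len 3) => palindrome
  [3:6] "aca" (len 3) => palindrome
Longest palindromic substring: "eacae" with length 5

5


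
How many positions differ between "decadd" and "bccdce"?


Comparing "decadd" and "bccdce" position by position:
  Position 0: 'd' vs 'b' => DIFFER
  Position 1: 'e' vs 'c' => DIFFER
  Position 2: 'c' vs 'c' => same
  Position 3: 'a' vs 'd' => DIFFER
  Position 4: 'd' vs 'c' => DIFFER
  Position 5: 'd' vs 'e' => DIFFER
Positions that differ: 5

5


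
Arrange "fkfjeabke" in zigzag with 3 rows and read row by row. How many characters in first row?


Zigzag "fkfjeabke" into 3 rows:
Placing characters:
  'f' => row 0
  'k' => row 1
  'f' => row 2
  'j' => row 1
  'e' => row 0
  'a' => row 1
  'b' => row 2
  'k' => row 1
  'e' => row 0
Rows:
  Row 0: "fee"
  Row 1: "kjak"
  Row 2: "fb"
First row length: 3

3


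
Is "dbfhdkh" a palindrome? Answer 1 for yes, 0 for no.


Input: dbfhdkh
Reversed: hkdhfbd
  Compare pos 0 ('d') with pos 6 ('h'): MISMATCH
  Compare pos 1 ('b') with pos 5 ('k'): MISMATCH
  Compare pos 2 ('f') with pos 4 ('d'): MISMATCH
Result: not a palindrome

0


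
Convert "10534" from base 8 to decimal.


Input: "10534" in base 8
Positional expansion:
  Digit '1' (value 1) x 8^4 = 4096
  Digit '0' (value 0) x 8^3 = 0
  Digit '5' (value 5) x 8^2 = 320
  Digit '3' (value 3) x 8^1 = 24
  Digit '4' (value 4) x 8^0 = 4
Sum = 4444

4444


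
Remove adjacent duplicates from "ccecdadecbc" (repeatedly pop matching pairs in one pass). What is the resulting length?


Input: ccecdadecbc
Stack-based adjacent duplicate removal:
  Read 'c': push. Stack: c
  Read 'c': matches stack top 'c' => pop. Stack: (empty)
  Read 'e': push. Stack: e
  Read 'c': push. Stack: ec
  Read 'd': push. Stack: ecd
  Read 'a': push. Stack: ecda
  Read 'd': push. Stack: ecdad
  Read 'e': push. Stack: ecdade
  Read 'c': push. Stack: ecdadec
  Read 'b': push. Stack: ecdadecb
  Read 'c': push. Stack: ecdadecbc
Final stack: "ecdadecbc" (length 9)

9


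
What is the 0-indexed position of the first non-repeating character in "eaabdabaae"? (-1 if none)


Input: eaabdabaae
Character frequencies:
  'a': 5
  'b': 2
  'd': 1
  'e': 2
Scanning left to right for freq == 1:
  Position 0 ('e'): freq=2, skip
  Position 1 ('a'): freq=5, skip
  Position 2 ('a'): freq=5, skip
  Position 3 ('b'): freq=2, skip
  Position 4 ('d'): unique! => answer = 4

4


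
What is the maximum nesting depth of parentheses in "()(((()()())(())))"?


Input: "()(((()()())(())))"
Tracking depth:
  Position 0 '(': depth becomes 1
  Position 1 ')': depth becomes 0
  Position 2 '(': depth becomes 1
  Position 3 '(': depth becomes 2
  Position 4 '(': depth becomes 3
  Position 5 '(': depth becomes 4
  Position 6 ')': depth becomes 3
  Position 7 '(': depth becomes 4
  Position 8 ')': depth becomes 3
  Position 9 '(': depth becomes 4
  Position 10 ')': depth becomes 3
  Position 11 ')': depth becomes 2
  Position 12 '(': depth becomes 3
  Position 13 '(': depth becomes 4
  Position 14 ')': depth becomes 3
  Position 15 ')': depth becomes 2
  Position 16 ')': depth becomes 1
  Position 17 ')': depth becomes 0
Maximum depth reached: 4

4


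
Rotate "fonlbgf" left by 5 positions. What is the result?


Input: "fonlbgf", rotate left by 5
First 5 characters: "fonlb"
Remaining characters: "gf"
Concatenate remaining + first: "gf" + "fonlb" = "gffonlb"

gffonlb


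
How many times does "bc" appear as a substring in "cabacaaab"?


Searching for "bc" in "cabacaaab"
Scanning each position:
  Position 0: "ca" => no
  Position 1: "ab" => no
  Position 2: "ba" => no
  Position 3: "ac" => no
  Position 4: "ca" => no
  Position 5: "aa" => no
  Position 6: "aa" => no
  Position 7: "ab" => no
Total occurrences: 0

0


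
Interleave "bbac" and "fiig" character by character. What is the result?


Interleaving "bbac" and "fiig":
  Position 0: 'b' from first, 'f' from second => "bf"
  Position 1: 'b' from first, 'i' from second => "bi"
  Position 2: 'a' from first, 'i' from second => "ai"
  Position 3: 'c' from first, 'g' from second => "cg"
Result: bfbiaicg

bfbiaicg


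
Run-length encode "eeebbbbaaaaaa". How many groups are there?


Input: eeebbbbaaaaaa
Scanning for consecutive runs:
  Group 1: 'e' x 3 (positions 0-2)
  Group 2: 'b' x 4 (positions 3-6)
  Group 3: 'a' x 6 (positions 7-12)
Total groups: 3

3


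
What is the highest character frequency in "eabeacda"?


Input: eabeacda
Character counts:
  'a': 3
  'b': 1
  'c': 1
  'd': 1
  'e': 2
Maximum frequency: 3

3


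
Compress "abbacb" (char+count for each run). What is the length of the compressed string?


Input: abbacb
Runs:
  'a' x 1 => "a1"
  'b' x 2 => "b2"
  'a' x 1 => "a1"
  'c' x 1 => "c1"
  'b' x 1 => "b1"
Compressed: "a1b2a1c1b1"
Compressed length: 10

10


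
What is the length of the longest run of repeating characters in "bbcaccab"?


Input: "bbcaccab"
Scanning for longest run:
  Position 1 ('b'): continues run of 'b', length=2
  Position 2 ('c'): new char, reset run to 1
  Position 3 ('a'): new char, reset run to 1
  Position 4 ('c'): new char, reset run to 1
  Position 5 ('c'): continues run of 'c', length=2
  Position 6 ('a'): new char, reset run to 1
  Position 7 ('b'): new char, reset run to 1
Longest run: 'b' with length 2

2


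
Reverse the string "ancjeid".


Input: ancjeid
Reading characters right to left:
  Position 6: 'd'
  Position 5: 'i'
  Position 4: 'e'
  Position 3: 'j'
  Position 2: 'c'
  Position 1: 'n'
  Position 0: 'a'
Reversed: diejcna

diejcna


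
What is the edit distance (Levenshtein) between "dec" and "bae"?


Computing edit distance: "dec" -> "bae"
DP table:
           b    a    e
      0    1    2    3
  d   1    1    2    3
  e   2    2    2    2
  c   3    3    3    3
Edit distance = dp[3][3] = 3

3


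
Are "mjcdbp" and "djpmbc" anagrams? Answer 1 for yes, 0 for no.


Strings: "mjcdbp", "djpmbc"
Sorted first:  bcdjmp
Sorted second: bcdjmp
Sorted forms match => anagrams

1


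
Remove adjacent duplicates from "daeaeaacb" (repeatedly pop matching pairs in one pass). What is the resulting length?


Input: daeaeaacb
Stack-based adjacent duplicate removal:
  Read 'd': push. Stack: d
  Read 'a': push. Stack: da
  Read 'e': push. Stack: dae
  Read 'a': push. Stack: daea
  Read 'e': push. Stack: daeae
  Read 'a': push. Stack: daeaea
  Read 'a': matches stack top 'a' => pop. Stack: daeae
  Read 'c': push. Stack: daeaec
  Read 'b': push. Stack: daeaecb
Final stack: "daeaecb" (length 7)

7


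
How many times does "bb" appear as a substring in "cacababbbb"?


Searching for "bb" in "cacababbbb"
Scanning each position:
  Position 0: "ca" => no
  Position 1: "ac" => no
  Position 2: "ca" => no
  Position 3: "ab" => no
  Position 4: "ba" => no
  Position 5: "ab" => no
  Position 6: "bb" => MATCH
  Position 7: "bb" => MATCH
  Position 8: "bb" => MATCH
Total occurrences: 3

3


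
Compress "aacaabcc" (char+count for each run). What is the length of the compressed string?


Input: aacaabcc
Runs:
  'a' x 2 => "a2"
  'c' x 1 => "c1"
  'a' x 2 => "a2"
  'b' x 1 => "b1"
  'c' x 2 => "c2"
Compressed: "a2c1a2b1c2"
Compressed length: 10

10


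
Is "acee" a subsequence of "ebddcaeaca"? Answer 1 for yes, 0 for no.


Check if "acee" is a subsequence of "ebddcaeaca"
Greedy scan:
  Position 0 ('e'): no match needed
  Position 1 ('b'): no match needed
  Position 2 ('d'): no match needed
  Position 3 ('d'): no match needed
  Position 4 ('c'): no match needed
  Position 5 ('a'): matches sub[0] = 'a'
  Position 6 ('e'): no match needed
  Position 7 ('a'): no match needed
  Position 8 ('c'): matches sub[1] = 'c'
  Position 9 ('a'): no match needed
Only matched 2/4 characters => not a subsequence

0


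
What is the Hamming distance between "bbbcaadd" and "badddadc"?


Comparing "bbbcaadd" and "badddadc" position by position:
  Position 0: 'b' vs 'b' => same
  Position 1: 'b' vs 'a' => differ
  Position 2: 'b' vs 'd' => differ
  Position 3: 'c' vs 'd' => differ
  Position 4: 'a' vs 'd' => differ
  Position 5: 'a' vs 'a' => same
  Position 6: 'd' vs 'd' => same
  Position 7: 'd' vs 'c' => differ
Total differences (Hamming distance): 5

5


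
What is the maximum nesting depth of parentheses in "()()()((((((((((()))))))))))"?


Input: "()()()((((((((((()))))))))))"
Tracking depth:
  Position 0 '(': depth becomes 1
  Position 1 ')': depth becomes 0
  Position 2 '(': depth becomes 1
  Position 3 ')': depth becomes 0
  Position 4 '(': depth becomes 1
  Position 5 ')': depth becomes 0
  Position 6 '(': depth becomes 1
  Position 7 '(': depth becomes 2
  Position 8 '(': depth becomes 3
  Position 9 '(': depth becomes 4
  Position 10 '(': depth becomes 5
  Position 11 '(': depth becomes 6
  Position 12 '(': depth becomes 7
  Position 13 '(': depth becomes 8
  Position 14 '(': depth becomes 9
  Position 15 '(': depth becomes 10
  Position 16 '(': depth becomes 11
  Position 17 ')': depth becomes 10
  Position 18 ')': depth becomes 9
  Position 19 ')': depth becomes 8
  Position 20 ')': depth becomes 7
  Position 21 ')': depth becomes 6
  Position 22 ')': depth becomes 5
  Position 23 ')': depth becomes 4
  Position 24 ')': depth becomes 3
  Position 25 ')': depth becomes 2
  Position 26 ')': depth becomes 1
  Position 27 ')': depth becomes 0
Maximum depth reached: 11

11
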